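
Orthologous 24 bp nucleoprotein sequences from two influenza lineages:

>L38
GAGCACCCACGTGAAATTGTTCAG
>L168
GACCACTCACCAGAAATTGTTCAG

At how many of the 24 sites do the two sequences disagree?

4

Differing sites — 3:G/C; 7:C/T; 11:G/C; 12:T/A.
That gives 4 mismatches out of 24 aligned sites, so the Hamming distance is 4.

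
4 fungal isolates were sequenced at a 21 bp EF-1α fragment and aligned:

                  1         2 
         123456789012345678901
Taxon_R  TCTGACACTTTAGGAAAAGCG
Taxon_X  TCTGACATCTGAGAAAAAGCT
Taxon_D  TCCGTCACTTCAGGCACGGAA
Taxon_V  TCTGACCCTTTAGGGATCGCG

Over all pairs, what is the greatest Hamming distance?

Pairwise Hamming distances:
  Taxon_R vs Taxon_X: 5
  Taxon_R vs Taxon_D: 8
  Taxon_R vs Taxon_V: 4
  Taxon_X vs Taxon_D: 11
  Taxon_X vs Taxon_V: 9
  Taxon_D vs Taxon_V: 9
The largest is 11, between Taxon_X and Taxon_D.

11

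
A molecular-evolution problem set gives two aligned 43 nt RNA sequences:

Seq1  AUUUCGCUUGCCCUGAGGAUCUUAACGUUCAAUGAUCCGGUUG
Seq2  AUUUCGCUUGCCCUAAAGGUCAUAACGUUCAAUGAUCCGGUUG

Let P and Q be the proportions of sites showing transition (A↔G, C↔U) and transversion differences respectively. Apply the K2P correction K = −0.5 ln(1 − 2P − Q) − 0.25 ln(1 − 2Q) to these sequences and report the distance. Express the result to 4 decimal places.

The sequences differ at positions 15 (G/A, transition), 17 (G/A, transition), 19 (A/G, transition), 22 (U/A, transversion).
Of the 4 differences, 3 transitions and 1 transversion over 43 sites: P = 3/43 = 0.069767, Q = 1/43 = 0.023256.
d = −0.5·ln(0.837210) − 0.25·ln(0.953488) = −0.5·(-0.177680) − 0.25·(-0.047628) = 0.1007.

0.1007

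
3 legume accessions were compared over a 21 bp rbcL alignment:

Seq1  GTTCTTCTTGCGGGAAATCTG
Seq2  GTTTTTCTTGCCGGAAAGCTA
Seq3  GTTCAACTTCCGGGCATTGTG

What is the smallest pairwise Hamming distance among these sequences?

4

Pairwise Hamming distances:
  Seq1 vs Seq2: 4
  Seq1 vs Seq3: 6
  Seq2 vs Seq3: 10
The smallest is 4, between Seq1 and Seq2.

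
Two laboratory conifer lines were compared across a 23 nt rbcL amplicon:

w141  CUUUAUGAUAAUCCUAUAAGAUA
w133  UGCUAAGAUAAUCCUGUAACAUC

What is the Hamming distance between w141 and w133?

7

The sequences differ at positions 1 (C/U), 2 (U/G), 3 (U/C), 6 (U/A), 16 (A/G), 20 (G/C), 23 (A/C).
That gives 7 mismatches out of 23 aligned sites, so the Hamming distance is 7.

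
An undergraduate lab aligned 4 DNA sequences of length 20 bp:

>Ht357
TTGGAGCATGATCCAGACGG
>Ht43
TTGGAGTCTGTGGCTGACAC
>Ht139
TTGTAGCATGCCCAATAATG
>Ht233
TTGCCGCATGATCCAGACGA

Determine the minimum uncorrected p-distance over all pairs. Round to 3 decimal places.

0.150

Pairwise Hamming distances:
  Ht357 vs Ht43: 8
  Ht357 vs Ht139: 7
  Ht357 vs Ht233: 3
  Ht43 vs Ht139: 12
  Ht43 vs Ht233: 10
  Ht139 vs Ht233: 9
The smallest is 3 mismatches, between Ht357 and Ht233; p = 3/20 = 0.150.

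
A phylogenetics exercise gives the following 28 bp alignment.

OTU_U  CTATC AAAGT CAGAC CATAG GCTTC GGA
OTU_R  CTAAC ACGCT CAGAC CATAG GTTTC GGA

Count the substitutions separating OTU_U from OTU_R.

Mismatches occur at site 4 (T→A), site 7 (A→C), site 8 (A→G), site 9 (G→C), site 22 (C→T).
That gives 5 mismatches out of 28 aligned sites, so the Hamming distance is 5.

5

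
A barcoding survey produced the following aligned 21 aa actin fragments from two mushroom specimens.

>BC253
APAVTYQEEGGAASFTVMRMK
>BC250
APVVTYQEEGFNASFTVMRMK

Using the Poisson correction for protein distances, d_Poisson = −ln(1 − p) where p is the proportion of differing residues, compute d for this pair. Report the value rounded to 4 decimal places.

Differing sites — 3:A/V; 11:G/F; 12:A/N.
p = 3/21 = 0.142857.
d = −ln(1 − 0.142857) = −ln(0.857143) = 0.1542.

0.1542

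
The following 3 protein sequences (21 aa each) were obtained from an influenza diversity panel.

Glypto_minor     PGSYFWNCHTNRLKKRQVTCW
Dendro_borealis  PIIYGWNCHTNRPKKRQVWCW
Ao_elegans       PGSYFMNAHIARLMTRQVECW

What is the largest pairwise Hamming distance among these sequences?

11

Pairwise Hamming distances:
  Glypto_minor vs Dendro_borealis: 5
  Glypto_minor vs Ao_elegans: 7
  Dendro_borealis vs Ao_elegans: 11
The largest is 11, between Dendro_borealis and Ao_elegans.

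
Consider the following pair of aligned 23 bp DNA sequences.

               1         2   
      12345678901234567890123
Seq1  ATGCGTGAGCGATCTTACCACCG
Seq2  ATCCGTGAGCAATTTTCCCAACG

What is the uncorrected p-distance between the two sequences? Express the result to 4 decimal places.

0.2174

The sequences differ at positions 3 (G/C), 11 (G/A), 14 (C/T), 17 (A/C), 21 (C/A).
There are 5 differences over 23 sites, so p = 5/23 = 0.2174.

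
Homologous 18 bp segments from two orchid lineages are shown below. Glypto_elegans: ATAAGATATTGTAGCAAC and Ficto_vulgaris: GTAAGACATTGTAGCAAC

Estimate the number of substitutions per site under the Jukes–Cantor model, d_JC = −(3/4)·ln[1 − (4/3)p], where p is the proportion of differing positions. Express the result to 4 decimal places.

The sequences differ at positions 1 (A/G), 7 (T/C).
p = 2/18 = 0.111111.
d = −0.75 · ln(1 − (4/3)·0.111111) = −0.75 · ln(0.851852) = −0.75 · (-0.160342) = 0.1203.

0.1203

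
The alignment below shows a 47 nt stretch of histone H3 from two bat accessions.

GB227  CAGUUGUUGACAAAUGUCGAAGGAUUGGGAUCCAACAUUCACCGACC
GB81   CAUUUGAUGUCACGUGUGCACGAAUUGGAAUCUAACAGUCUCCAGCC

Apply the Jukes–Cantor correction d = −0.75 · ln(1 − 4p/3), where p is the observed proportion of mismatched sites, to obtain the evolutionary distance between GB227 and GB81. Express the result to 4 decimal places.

0.4157

Differing sites — 3:G/U; 7:U/A; 10:A/U; 13:A/C; 14:A/G; 18:C/G; 19:G/C; 21:A/C; 23:G/A; 29:G/A; 33:C/U; 38:U/G; 41:A/U; 44:G/A; 45:A/G.
p = 15/47 = 0.319149.
d = −0.75 · ln(1 − (4/3)·0.319149) = −0.75 · ln(0.574468) = −0.75 · (-0.554311) = 0.4157.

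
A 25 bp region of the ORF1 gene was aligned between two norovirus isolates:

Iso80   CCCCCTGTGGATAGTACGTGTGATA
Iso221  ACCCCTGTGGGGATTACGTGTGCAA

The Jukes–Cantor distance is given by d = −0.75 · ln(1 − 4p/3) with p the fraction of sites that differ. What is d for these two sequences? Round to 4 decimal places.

Mismatches occur at site 1 (C/A), site 11 (A/G), site 12 (T/G), site 14 (G/T), site 23 (A/C), site 24 (T/A).
p = 6/25 = 0.240000.
d = −0.75 · ln(1 − (4/3)·0.240000) = −0.75 · ln(0.680000) = −0.75 · (-0.385662) = 0.2892.

0.2892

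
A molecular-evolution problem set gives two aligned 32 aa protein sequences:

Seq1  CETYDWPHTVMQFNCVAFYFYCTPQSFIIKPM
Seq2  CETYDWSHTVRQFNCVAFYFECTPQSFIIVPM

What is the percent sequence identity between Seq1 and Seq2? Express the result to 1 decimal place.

Differing sites — 7:P/S; 11:M/R; 21:Y/E; 30:K/V.
28 of the 32 sites match, so the percent identity is 28/32 × 100 = 87.5%.

87.5%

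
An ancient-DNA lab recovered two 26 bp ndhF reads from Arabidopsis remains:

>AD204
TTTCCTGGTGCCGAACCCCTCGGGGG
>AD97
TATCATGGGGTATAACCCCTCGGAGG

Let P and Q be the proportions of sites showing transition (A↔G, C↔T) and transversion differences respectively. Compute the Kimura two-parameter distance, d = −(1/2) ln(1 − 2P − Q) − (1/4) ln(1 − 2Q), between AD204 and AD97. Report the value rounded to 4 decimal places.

Differing sites — 2:T/A (Tv); 5:C/A (Tv); 9:T/G (Tv); 11:C/T (Ti); 12:C/A (Tv); 13:G/T (Tv); 24:G/A (Ti).
Of the 7 differences, 2 transitions and 5 transversions over 26 sites: P = 2/26 = 0.076923, Q = 5/26 = 0.192308.
d = −0.5·ln(0.653846) − 0.25·ln(0.615384) = −0.5·(-0.424883) − 0.25·(-0.485509) = 0.3338.

0.3338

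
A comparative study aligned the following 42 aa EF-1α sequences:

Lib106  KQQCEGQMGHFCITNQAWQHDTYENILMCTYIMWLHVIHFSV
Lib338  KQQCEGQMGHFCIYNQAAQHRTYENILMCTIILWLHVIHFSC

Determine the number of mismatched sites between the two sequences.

The sequences differ at positions 14 (T/Y), 18 (W/A), 21 (D/R), 31 (Y/I), 33 (M/L), 42 (V/C).
That gives 6 mismatches out of 42 aligned sites, so the Hamming distance is 6.

6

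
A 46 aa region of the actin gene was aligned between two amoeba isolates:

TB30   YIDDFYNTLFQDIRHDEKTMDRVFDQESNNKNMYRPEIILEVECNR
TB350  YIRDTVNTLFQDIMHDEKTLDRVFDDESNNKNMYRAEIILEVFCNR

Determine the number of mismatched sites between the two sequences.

8

Mismatches occur at site 3 (D→R), site 5 (F→T), site 6 (Y→V), site 14 (R→M), site 20 (M→L), site 26 (Q→D), site 36 (P→A), site 43 (E→F).
That gives 8 mismatches out of 46 aligned sites, so the Hamming distance is 8.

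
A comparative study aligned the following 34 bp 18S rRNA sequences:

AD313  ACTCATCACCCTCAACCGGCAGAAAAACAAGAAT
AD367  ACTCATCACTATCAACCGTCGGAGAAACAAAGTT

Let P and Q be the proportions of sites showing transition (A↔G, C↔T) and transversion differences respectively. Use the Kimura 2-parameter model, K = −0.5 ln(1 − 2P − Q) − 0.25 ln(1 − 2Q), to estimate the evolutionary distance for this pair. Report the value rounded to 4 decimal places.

Mismatches occur at site 10 (C→T, transition), site 11 (C→A, transversion), site 19 (G→T, transversion), site 21 (A→G, transition), site 24 (A→G, transition), site 31 (G→A, transition), site 32 (A→G, transition), site 33 (A→T, transversion).
Of the 8 differences, 5 transitions and 3 transversions over 34 sites: P = 5/34 = 0.147059, Q = 3/34 = 0.088235.
d = −0.5·ln(0.617647) − 0.25·ln(0.823530) = −0.5·(-0.481838) − 0.25·(-0.194155) = 0.2895.

0.2895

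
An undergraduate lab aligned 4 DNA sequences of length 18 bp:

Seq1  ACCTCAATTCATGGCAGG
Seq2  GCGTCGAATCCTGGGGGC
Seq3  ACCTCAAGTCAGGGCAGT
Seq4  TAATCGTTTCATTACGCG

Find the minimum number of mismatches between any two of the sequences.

Pairwise Hamming distances:
  Seq1 vs Seq2: 8
  Seq1 vs Seq3: 3
  Seq1 vs Seq4: 9
  Seq2 vs Seq3: 9
  Seq2 vs Seq4: 11
  Seq3 vs Seq4: 12
The smallest is 3, between Seq1 and Seq3.

3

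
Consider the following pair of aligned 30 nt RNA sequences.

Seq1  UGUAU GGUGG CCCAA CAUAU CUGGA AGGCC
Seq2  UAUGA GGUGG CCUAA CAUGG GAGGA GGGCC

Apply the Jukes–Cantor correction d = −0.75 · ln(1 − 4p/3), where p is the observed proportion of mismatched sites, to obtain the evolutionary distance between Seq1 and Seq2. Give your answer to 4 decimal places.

The sequences differ at positions 2 (G/A), 4 (A/G), 5 (U/A), 13 (C/U), 19 (A/G), 20 (U/G), 21 (C/G), 22 (U/A), 26 (A/G).
p = 9/30 = 0.300000.
d = −0.75 · ln(1 − (4/3)·0.300000) = −0.75 · ln(0.600000) = −0.75 · (-0.510826) = 0.3831.

0.3831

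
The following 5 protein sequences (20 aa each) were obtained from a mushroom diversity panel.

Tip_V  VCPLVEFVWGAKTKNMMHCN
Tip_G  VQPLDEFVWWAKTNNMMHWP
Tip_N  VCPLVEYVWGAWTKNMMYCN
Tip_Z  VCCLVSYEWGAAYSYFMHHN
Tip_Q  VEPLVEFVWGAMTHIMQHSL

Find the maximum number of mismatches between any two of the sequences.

14

Pairwise Hamming distances:
  Tip_V vs Tip_G: 6
  Tip_V vs Tip_N: 3
  Tip_V vs Tip_Z: 10
  Tip_V vs Tip_Q: 7
  Tip_G vs Tip_N: 9
  Tip_G vs Tip_Z: 14
  Tip_G vs Tip_Q: 9
  Tip_N vs Tip_Z: 10
  Tip_N vs Tip_Q: 9
  Tip_Z vs Tip_Q: 13
The largest is 14, between Tip_G and Tip_Z.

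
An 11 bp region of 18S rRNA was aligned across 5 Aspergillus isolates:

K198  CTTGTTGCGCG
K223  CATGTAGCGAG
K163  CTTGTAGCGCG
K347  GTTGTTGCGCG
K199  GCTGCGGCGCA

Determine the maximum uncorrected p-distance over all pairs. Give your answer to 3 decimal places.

Pairwise Hamming distances:
  K198 vs K223: 3
  K198 vs K163: 1
  K198 vs K347: 1
  K198 vs K199: 5
  K223 vs K163: 2
  K223 vs K347: 4
  K223 vs K199: 6
  K163 vs K347: 2
  K163 vs K199: 5
  K347 vs K199: 4
The largest is 6 mismatches, between K223 and K199; p = 6/11 = 0.545.

0.545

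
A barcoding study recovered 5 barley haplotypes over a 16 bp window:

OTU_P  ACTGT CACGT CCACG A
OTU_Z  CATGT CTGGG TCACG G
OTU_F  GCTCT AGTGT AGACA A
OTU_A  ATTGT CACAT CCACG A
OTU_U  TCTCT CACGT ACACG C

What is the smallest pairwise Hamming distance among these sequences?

2

Pairwise Hamming distances:
  OTU_P vs OTU_Z: 7
  OTU_P vs OTU_F: 8
  OTU_P vs OTU_A: 2
  OTU_P vs OTU_U: 4
  OTU_Z vs OTU_F: 11
  OTU_Z vs OTU_A: 8
  OTU_Z vs OTU_U: 8
  OTU_F vs OTU_A: 10
  OTU_F vs OTU_U: 7
  OTU_A vs OTU_U: 6
The smallest is 2, between OTU_P and OTU_A.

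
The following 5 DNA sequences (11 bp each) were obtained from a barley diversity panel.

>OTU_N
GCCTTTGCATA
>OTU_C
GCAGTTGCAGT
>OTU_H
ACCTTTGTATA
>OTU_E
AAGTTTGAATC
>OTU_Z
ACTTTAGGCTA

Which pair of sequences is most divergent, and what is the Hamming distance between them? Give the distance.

8

Pairwise Hamming distances:
  OTU_N vs OTU_C: 4
  OTU_N vs OTU_H: 2
  OTU_N vs OTU_E: 5
  OTU_N vs OTU_Z: 5
  OTU_C vs OTU_H: 6
  OTU_C vs OTU_E: 7
  OTU_C vs OTU_Z: 8
  OTU_H vs OTU_E: 4
  OTU_H vs OTU_Z: 4
  OTU_E vs OTU_Z: 6
The largest is 8, between OTU_C and OTU_Z.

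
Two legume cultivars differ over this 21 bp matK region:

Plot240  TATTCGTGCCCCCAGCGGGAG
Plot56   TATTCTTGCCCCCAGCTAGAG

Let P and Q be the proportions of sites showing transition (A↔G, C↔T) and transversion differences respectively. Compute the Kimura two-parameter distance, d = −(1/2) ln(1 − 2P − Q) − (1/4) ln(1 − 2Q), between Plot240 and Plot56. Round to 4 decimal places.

0.1585

The sequences differ at positions 6 (G/T, transversion), 17 (G/T, transversion), 18 (G/A, transition).
Of the 3 differences, 1 transition and 2 transversions over 21 sites: P = 1/21 = 0.047619, Q = 2/21 = 0.095238.
d = −0.5·ln(0.809524) − 0.25·ln(0.809524) = −0.5·(-0.211309) − 0.25·(-0.211309) = 0.1585.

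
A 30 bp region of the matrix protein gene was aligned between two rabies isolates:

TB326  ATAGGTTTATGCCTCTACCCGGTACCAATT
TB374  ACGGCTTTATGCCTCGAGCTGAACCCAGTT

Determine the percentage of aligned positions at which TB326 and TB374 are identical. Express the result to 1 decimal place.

Mismatches occur at site 2 (T→C), site 3 (A→G), site 5 (G→C), site 16 (T→G), site 18 (C→G), site 20 (C→T), site 22 (G→A), site 23 (T→A), site 24 (A→C), site 28 (A→G).
20 of the 30 sites match, so the percent identity is 20/30 × 100 = 66.7%.

66.7%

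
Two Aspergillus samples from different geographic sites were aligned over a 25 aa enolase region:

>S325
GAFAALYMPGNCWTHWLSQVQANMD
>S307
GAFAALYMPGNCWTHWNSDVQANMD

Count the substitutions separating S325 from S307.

Differing sites — 17:L/N; 19:Q/D.
That gives 2 mismatches out of 25 aligned sites, so the Hamming distance is 2.

2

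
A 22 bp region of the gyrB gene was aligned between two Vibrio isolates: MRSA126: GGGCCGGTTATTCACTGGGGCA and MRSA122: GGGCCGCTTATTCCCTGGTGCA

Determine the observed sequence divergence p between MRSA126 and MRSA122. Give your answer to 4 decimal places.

Differing sites — 7:G/C; 14:A/C; 19:G/T.
There are 3 differences over 22 sites, so p = 3/22 = 0.1364.

0.1364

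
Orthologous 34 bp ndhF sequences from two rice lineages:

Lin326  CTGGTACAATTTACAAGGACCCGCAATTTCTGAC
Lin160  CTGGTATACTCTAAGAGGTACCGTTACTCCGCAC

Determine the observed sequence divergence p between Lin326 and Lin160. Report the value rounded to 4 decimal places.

The sequences differ at positions 7 (C/T), 9 (A/C), 11 (T/C), 14 (C/A), 15 (A/G), 19 (A/T), 20 (C/A), 24 (C/T), 25 (A/T), 27 (T/C), 29 (T/C), 31 (T/G), 32 (G/C).
There are 13 differences over 34 sites, so p = 13/34 = 0.3824.

0.3824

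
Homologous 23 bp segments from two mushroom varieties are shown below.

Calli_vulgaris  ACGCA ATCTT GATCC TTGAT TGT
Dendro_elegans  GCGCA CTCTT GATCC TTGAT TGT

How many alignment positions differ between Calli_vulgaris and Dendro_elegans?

Differing sites — 1:A/G; 6:A/C.
That gives 2 mismatches out of 23 aligned sites, so the Hamming distance is 2.

2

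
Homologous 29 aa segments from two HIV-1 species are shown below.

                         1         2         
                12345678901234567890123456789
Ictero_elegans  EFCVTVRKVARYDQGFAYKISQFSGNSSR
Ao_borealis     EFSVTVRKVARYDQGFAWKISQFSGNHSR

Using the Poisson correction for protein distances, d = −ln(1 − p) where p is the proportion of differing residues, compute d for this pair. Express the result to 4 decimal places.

0.1092

Differing sites — 3:C/S; 18:Y/W; 27:S/H.
p = 3/29 = 0.103448.
d = −ln(1 − 0.103448) = −ln(0.896552) = 0.1092.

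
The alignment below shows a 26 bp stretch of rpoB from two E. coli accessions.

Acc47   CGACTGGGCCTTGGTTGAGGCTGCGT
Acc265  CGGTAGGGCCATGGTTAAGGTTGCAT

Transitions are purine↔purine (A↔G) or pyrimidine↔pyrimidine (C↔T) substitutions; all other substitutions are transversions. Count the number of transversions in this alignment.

Differing sites — 3:A/G (Ti); 4:C/T (Ti); 5:T/A (Tv); 11:T/A (Tv); 17:G/A (Ti); 21:C/T (Ti); 25:G/A (Ti).
Of the 7 differences, 5 transitions and 2 transversions, so the answer is 2.

2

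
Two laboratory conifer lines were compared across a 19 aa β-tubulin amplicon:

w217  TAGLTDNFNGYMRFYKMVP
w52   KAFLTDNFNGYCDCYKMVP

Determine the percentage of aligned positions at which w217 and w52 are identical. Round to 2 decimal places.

73.68%

Differing sites — 1:T/K; 3:G/F; 12:M/C; 13:R/D; 14:F/C.
14 of the 19 sites match, so the percent identity is 14/19 × 100 = 73.68%.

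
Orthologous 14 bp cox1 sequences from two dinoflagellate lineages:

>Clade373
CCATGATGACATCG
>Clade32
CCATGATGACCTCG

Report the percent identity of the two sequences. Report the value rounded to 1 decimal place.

Differing sites — 11:A/C.
13 of the 14 sites match, so the percent identity is 13/14 × 100 = 92.9%.

92.9%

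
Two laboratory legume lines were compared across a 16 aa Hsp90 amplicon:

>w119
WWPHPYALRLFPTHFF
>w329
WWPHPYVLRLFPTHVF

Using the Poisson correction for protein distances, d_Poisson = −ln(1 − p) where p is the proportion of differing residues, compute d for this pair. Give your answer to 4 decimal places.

The sequences differ at positions 7 (A/V), 15 (F/V).
p = 2/16 = 0.125000.
d = −ln(1 − 0.125000) = −ln(0.875000) = 0.1335.

0.1335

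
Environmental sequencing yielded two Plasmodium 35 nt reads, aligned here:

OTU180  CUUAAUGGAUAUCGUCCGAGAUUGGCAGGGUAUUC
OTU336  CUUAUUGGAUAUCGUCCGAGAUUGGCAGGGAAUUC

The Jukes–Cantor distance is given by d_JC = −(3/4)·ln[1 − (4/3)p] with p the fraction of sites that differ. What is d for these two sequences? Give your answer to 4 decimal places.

0.0594

The sequences differ at positions 5 (A/U), 31 (U/A).
p = 2/35 = 0.057143.
d = −0.75 · ln(1 − (4/3)·0.057143) = −0.75 · ln(0.923809) = −0.75 · (-0.079250) = 0.0594.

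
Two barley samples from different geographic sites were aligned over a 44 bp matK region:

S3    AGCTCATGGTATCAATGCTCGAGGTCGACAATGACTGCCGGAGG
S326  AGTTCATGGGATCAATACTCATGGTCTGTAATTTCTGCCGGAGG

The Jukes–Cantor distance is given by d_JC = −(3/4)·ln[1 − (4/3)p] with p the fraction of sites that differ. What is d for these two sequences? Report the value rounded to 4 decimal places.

0.2708

The sequences differ at positions 3 (C/T), 10 (T/G), 17 (G/A), 21 (G/A), 22 (A/T), 27 (G/T), 28 (A/G), 29 (C/T), 33 (G/T), 34 (A/T).
p = 10/44 = 0.227273.
d = −0.75 · ln(1 − (4/3)·0.227273) = −0.75 · ln(0.696969) = −0.75 · (-0.361014) = 0.2708.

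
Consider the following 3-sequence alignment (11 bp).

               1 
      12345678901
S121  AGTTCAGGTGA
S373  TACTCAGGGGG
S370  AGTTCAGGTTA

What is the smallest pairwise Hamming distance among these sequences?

Pairwise Hamming distances:
  S121 vs S373: 5
  S121 vs S370: 1
  S373 vs S370: 6
The smallest is 1, between S121 and S370.

1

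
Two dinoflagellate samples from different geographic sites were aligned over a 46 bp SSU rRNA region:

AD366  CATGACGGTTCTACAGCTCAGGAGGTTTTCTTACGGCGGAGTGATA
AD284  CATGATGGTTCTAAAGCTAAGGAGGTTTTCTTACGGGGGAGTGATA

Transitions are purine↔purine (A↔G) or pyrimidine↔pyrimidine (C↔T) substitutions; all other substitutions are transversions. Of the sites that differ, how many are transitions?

The sequences differ at positions 6 (C/T, transition), 14 (C/A, transversion), 19 (C/A, transversion), 37 (C/G, transversion).
Of the 4 differences, 1 transition and 3 transversions, so the answer is 1.

1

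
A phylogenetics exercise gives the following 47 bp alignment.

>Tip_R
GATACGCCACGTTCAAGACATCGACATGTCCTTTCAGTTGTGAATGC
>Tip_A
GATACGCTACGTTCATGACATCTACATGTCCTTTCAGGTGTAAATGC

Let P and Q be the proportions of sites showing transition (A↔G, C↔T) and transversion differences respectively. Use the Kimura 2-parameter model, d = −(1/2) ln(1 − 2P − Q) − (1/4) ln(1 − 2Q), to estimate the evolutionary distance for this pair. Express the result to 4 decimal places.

Mismatches occur at site 8 (C↔T, transition), site 16 (A↔T, transversion), site 23 (G↔T, transversion), site 38 (T↔G, transversion), site 42 (G↔A, transition).
Of the 5 differences, 2 transitions and 3 transversions over 47 sites: P = 2/47 = 0.042553, Q = 3/47 = 0.063830.
d = −0.5·ln(0.851064) − 0.25·ln(0.872340) = −0.5·(-0.161268) − 0.25·(-0.136576) = 0.1148.

0.1148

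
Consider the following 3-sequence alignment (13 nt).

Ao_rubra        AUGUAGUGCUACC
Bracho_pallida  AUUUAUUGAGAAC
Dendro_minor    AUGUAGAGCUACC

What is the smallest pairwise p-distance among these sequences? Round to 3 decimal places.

0.077

Pairwise Hamming distances:
  Ao_rubra vs Bracho_pallida: 5
  Ao_rubra vs Dendro_minor: 1
  Bracho_pallida vs Dendro_minor: 6
The smallest is 1 mismatch, between Ao_rubra and Dendro_minor; p = 1/13 = 0.077.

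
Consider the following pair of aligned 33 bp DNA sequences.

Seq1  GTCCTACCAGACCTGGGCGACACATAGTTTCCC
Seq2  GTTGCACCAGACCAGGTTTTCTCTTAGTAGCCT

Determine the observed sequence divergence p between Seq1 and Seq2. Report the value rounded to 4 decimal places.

0.3939

The sequences differ at positions 3 (C/T), 4 (C/G), 5 (T/C), 14 (T/A), 17 (G/T), 18 (C/T), 19 (G/T), 20 (A/T), 22 (A/T), 24 (A/T), 29 (T/A), 30 (T/G), 33 (C/T).
There are 13 differences over 33 sites, so p = 13/33 = 0.3939.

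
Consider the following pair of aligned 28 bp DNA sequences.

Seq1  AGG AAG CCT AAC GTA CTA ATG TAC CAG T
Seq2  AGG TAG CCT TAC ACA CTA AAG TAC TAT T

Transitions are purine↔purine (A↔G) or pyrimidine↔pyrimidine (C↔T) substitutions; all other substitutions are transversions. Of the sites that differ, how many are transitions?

3

Mismatches occur at site 4 (A↔T, transversion), site 10 (A↔T, transversion), site 13 (G↔A, transition), site 14 (T↔C, transition), site 20 (T↔A, transversion), site 25 (C↔T, transition), site 27 (G↔T, transversion).
Of the 7 differences, 3 transitions and 4 transversions, so the answer is 3.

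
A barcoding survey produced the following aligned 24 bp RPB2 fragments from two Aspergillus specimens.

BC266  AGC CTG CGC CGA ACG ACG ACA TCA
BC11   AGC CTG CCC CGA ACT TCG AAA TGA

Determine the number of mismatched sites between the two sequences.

5

Mismatches occur at site 8 (G↔C), site 15 (G↔T), site 16 (A↔T), site 20 (C↔A), site 23 (C↔G).
That gives 5 mismatches out of 24 aligned sites, so the Hamming distance is 5.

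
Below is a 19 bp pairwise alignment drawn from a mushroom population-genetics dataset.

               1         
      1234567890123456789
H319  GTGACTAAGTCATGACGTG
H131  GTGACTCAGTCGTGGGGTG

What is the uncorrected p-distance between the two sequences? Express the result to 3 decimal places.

Mismatches occur at site 7 (A→C), site 12 (A→G), site 15 (A→G), site 16 (C→G).
There are 4 differences over 19 sites, so p = 4/19 = 0.211.

0.211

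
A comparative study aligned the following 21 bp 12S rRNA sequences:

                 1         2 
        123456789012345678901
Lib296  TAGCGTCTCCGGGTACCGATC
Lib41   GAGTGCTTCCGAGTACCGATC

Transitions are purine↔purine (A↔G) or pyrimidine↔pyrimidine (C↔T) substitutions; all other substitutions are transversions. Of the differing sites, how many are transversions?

1

The sequences differ at positions 1 (T/G, transversion), 4 (C/T, transition), 6 (T/C, transition), 7 (C/T, transition), 12 (G/A, transition).
Of the 5 differences, 4 transitions and 1 transversion, so the answer is 1.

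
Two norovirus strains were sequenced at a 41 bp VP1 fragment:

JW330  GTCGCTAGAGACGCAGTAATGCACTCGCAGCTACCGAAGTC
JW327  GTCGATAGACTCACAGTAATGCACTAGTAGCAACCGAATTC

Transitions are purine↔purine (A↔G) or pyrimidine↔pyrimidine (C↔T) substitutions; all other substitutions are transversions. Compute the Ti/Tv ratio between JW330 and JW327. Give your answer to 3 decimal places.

0.333

The sequences differ at positions 5 (C/A, transversion), 10 (G/C, transversion), 11 (A/T, transversion), 13 (G/A, transition), 26 (C/A, transversion), 28 (C/T, transition), 32 (T/A, transversion), 39 (G/T, transversion).
Of the 8 differences, 2 transitions and 6 transversions, so Ti/Tv = 2/6 = 0.333.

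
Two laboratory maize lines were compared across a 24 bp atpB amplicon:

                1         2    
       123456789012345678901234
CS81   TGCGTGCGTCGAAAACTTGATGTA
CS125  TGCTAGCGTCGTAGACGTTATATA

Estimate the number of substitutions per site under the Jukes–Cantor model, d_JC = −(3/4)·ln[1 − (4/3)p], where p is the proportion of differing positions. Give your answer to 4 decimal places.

0.3694

Mismatches occur at site 4 (G→T), site 5 (T→A), site 12 (A→T), site 14 (A→G), site 17 (T→G), site 19 (G→T), site 22 (G→A).
p = 7/24 = 0.291667.
d = −0.75 · ln(1 − (4/3)·0.291667) = −0.75 · ln(0.611111) = −0.75 · (-0.492477) = 0.3694.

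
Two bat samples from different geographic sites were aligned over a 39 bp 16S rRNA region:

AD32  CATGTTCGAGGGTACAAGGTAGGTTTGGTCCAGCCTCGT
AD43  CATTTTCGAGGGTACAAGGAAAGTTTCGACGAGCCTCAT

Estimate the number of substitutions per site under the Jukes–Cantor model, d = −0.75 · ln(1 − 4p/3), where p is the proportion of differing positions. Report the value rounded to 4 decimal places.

Differing sites — 4:G/T; 20:T/A; 22:G/A; 27:G/C; 29:T/A; 31:C/G; 38:G/A.
p = 7/39 = 0.179487.
d = −0.75 · ln(1 − (4/3)·0.179487) = −0.75 · ln(0.760684) = −0.75 · (-0.273537) = 0.2052.

0.2052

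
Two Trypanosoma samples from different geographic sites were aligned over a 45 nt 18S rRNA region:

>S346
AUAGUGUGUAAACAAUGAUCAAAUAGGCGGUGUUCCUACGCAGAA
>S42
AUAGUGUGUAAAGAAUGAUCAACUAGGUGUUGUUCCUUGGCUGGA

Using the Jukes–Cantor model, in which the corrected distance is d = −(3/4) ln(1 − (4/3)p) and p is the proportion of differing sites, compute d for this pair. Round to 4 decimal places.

0.2029

Mismatches occur at site 13 (C/G), site 23 (A/C), site 28 (C/U), site 30 (G/U), site 38 (A/U), site 39 (C/G), site 42 (A/U), site 44 (A/G).
p = 8/45 = 0.177778.
d = −0.75 · ln(1 − (4/3)·0.177778) = −0.75 · ln(0.762963) = −0.75 · (-0.270546) = 0.2029.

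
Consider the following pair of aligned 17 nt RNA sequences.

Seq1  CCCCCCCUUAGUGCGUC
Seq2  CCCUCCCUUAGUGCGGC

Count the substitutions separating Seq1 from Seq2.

2

The sequences differ at positions 4 (C/U), 16 (U/G).
That gives 2 mismatches out of 17 aligned sites, so the Hamming distance is 2.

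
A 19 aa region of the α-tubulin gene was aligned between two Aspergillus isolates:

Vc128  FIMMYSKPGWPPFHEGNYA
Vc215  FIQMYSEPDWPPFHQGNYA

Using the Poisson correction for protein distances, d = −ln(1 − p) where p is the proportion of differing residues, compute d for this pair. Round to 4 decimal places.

Mismatches occur at site 3 (M/Q), site 7 (K/E), site 9 (G/D), site 15 (E/Q).
p = 4/19 = 0.210526.
d = −ln(1 − 0.210526) = −ln(0.789474) = 0.2364.

0.2364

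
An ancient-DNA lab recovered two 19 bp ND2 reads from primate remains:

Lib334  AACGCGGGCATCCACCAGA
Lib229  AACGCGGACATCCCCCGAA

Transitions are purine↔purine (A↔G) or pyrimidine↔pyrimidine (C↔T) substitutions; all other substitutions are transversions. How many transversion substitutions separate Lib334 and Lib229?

The sequences differ at positions 8 (G/A, transition), 14 (A/C, transversion), 17 (A/G, transition), 18 (G/A, transition).
Of the 4 differences, 3 transitions and 1 transversion, so the answer is 1.

1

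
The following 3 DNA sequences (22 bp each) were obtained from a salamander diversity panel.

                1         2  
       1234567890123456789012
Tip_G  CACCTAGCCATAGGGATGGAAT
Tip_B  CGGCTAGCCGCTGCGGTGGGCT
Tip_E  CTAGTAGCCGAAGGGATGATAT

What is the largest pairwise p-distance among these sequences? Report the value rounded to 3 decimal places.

0.455

Pairwise Hamming distances:
  Tip_G vs Tip_B: 9
  Tip_G vs Tip_E: 7
  Tip_B vs Tip_E: 10
The largest is 10 mismatches, between Tip_B and Tip_E; p = 10/22 = 0.455.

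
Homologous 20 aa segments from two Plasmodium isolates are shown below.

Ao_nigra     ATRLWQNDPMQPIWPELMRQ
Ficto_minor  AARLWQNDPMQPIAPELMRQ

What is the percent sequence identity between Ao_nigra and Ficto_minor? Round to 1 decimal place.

Differing sites — 2:T/A; 14:W/A.
18 of the 20 sites match, so the percent identity is 18/20 × 100 = 90.0%.

90.0%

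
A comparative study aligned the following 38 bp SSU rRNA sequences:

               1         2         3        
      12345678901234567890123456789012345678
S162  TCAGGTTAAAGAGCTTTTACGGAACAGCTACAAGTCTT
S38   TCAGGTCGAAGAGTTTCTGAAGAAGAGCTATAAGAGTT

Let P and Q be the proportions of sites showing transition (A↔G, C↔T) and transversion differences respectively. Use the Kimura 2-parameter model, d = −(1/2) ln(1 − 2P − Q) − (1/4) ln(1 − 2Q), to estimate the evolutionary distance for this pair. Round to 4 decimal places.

0.3800

Differing sites — 7:T/C (Ti); 8:A/G (Ti); 14:C/T (Ti); 17:T/C (Ti); 19:A/G (Ti); 20:C/A (Tv); 21:G/A (Ti); 25:C/G (Tv); 31:C/T (Ti); 35:T/A (Tv); 36:C/G (Tv).
Of the 11 differences, 7 transitions and 4 transversions over 38 sites: P = 7/38 = 0.184211, Q = 4/38 = 0.105263.
d = −0.5·ln(0.526315) − 0.25·ln(0.789474) = −0.5·(-0.641855) − 0.25·(-0.236388) = 0.3800.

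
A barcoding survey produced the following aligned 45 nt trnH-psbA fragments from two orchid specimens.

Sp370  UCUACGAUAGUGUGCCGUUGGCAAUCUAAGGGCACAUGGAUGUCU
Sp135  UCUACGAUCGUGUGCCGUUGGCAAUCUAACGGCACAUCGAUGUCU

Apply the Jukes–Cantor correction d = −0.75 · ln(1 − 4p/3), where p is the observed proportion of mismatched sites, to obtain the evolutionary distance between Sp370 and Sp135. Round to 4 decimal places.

Differing sites — 9:A/C; 30:G/C; 38:G/C.
p = 3/45 = 0.066667.
d = −0.75 · ln(1 − (4/3)·0.066667) = −0.75 · ln(0.911111) = −0.75 · (-0.093091) = 0.0698.

0.0698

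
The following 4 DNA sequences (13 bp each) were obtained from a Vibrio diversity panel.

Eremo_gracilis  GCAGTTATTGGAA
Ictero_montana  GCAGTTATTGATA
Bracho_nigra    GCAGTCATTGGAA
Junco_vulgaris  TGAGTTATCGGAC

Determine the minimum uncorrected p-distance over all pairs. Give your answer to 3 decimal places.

Pairwise Hamming distances:
  Eremo_gracilis vs Ictero_montana: 2
  Eremo_gracilis vs Bracho_nigra: 1
  Eremo_gracilis vs Junco_vulgaris: 4
  Ictero_montana vs Bracho_nigra: 3
  Ictero_montana vs Junco_vulgaris: 6
  Bracho_nigra vs Junco_vulgaris: 5
The smallest is 1 mismatch, between Eremo_gracilis and Bracho_nigra; p = 1/13 = 0.077.

0.077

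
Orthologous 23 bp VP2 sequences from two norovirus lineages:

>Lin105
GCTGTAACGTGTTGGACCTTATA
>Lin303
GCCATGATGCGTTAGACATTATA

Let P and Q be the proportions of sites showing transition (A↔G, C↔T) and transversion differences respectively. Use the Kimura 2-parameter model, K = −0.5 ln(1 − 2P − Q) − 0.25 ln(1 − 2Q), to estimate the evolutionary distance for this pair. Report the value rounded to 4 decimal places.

Differing sites — 3:T/C (Ti); 4:G/A (Ti); 6:A/G (Ti); 8:C/T (Ti); 10:T/C (Ti); 14:G/A (Ti); 18:C/A (Tv).
Of the 7 differences, 6 transitions and 1 transversion over 23 sites: P = 6/23 = 0.260870, Q = 1/23 = 0.043478.
d = −0.5·ln(0.434782) − 0.25·ln(0.913044) = −0.5·(-0.832911) − 0.25·(-0.090971) = 0.4392.

0.4392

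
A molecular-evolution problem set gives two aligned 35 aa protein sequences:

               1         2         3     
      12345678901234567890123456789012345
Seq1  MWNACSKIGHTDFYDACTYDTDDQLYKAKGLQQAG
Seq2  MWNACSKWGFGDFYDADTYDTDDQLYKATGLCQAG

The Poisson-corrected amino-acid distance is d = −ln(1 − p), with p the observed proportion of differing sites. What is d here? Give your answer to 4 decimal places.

0.1881

Mismatches occur at site 8 (I→W), site 10 (H→F), site 11 (T→G), site 17 (C→D), site 29 (K→T), site 32 (Q→C).
p = 6/35 = 0.171429.
d = −ln(1 − 0.171429) = −ln(0.828571) = 0.1881.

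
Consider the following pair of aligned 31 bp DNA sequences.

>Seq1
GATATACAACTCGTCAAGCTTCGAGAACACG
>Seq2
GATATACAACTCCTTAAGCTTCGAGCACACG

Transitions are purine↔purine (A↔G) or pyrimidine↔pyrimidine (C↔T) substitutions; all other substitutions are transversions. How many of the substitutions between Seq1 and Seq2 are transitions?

1

Mismatches occur at site 13 (G/C, transversion), site 15 (C/T, transition), site 26 (A/C, transversion).
Of the 3 differences, 1 transition and 2 transversions, so the answer is 1.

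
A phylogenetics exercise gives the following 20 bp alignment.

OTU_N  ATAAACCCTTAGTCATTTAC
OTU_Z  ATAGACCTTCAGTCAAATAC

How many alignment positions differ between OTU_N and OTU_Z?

Mismatches occur at site 4 (A/G), site 8 (C/T), site 10 (T/C), site 16 (T/A), site 17 (T/A).
That gives 5 mismatches out of 20 aligned sites, so the Hamming distance is 5.

5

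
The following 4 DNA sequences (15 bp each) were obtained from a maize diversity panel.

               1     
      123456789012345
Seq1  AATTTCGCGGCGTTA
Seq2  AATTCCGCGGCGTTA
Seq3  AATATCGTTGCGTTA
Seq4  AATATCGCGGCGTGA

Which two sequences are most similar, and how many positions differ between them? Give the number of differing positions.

1

Pairwise Hamming distances:
  Seq1 vs Seq2: 1
  Seq1 vs Seq3: 3
  Seq1 vs Seq4: 2
  Seq2 vs Seq3: 4
  Seq2 vs Seq4: 3
  Seq3 vs Seq4: 3
The smallest is 1, between Seq1 and Seq2.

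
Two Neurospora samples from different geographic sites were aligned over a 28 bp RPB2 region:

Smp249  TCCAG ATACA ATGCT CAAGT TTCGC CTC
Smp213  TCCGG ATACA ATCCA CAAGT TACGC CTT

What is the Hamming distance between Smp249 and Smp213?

5

The sequences differ at positions 4 (A/G), 13 (G/C), 15 (T/A), 22 (T/A), 28 (C/T).
That gives 5 mismatches out of 28 aligned sites, so the Hamming distance is 5.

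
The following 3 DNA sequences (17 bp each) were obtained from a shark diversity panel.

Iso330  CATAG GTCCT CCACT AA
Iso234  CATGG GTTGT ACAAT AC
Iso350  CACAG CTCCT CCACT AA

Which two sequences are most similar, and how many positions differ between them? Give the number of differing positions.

2

Pairwise Hamming distances:
  Iso330 vs Iso234: 6
  Iso330 vs Iso350: 2
  Iso234 vs Iso350: 8
The smallest is 2, between Iso330 and Iso350.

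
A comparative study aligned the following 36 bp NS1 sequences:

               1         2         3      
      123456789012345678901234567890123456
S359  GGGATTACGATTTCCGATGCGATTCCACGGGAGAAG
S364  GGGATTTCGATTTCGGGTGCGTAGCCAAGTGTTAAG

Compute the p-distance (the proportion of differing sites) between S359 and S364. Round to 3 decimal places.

0.278

Differing sites — 7:A/T; 15:C/G; 17:A/G; 22:A/T; 23:T/A; 24:T/G; 28:C/A; 30:G/T; 32:A/T; 33:G/T.
There are 10 differences over 36 sites, so p = 10/36 = 0.278.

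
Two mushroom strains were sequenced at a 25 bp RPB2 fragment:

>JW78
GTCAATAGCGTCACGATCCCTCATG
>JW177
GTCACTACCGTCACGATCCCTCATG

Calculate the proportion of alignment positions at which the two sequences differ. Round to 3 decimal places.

0.080

Differing sites — 5:A/C; 8:G/C.
There are 2 differences over 25 sites, so p = 2/25 = 0.080.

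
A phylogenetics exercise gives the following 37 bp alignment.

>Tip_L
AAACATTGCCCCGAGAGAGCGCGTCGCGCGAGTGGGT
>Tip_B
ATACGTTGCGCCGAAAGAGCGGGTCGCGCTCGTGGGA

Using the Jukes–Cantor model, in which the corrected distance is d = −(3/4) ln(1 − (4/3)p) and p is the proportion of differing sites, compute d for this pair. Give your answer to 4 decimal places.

0.2551

The sequences differ at positions 2 (A/T), 5 (A/G), 10 (C/G), 15 (G/A), 22 (C/G), 30 (G/T), 31 (A/C), 37 (T/A).
p = 8/37 = 0.216216.
d = −0.75 · ln(1 − (4/3)·0.216216) = −0.75 · ln(0.711712) = −0.75 · (-0.340082) = 0.2551.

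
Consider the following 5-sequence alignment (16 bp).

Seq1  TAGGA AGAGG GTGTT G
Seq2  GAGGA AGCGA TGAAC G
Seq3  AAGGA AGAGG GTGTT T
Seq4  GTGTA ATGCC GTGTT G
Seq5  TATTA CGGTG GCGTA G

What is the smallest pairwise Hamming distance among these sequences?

2

Pairwise Hamming distances:
  Seq1 vs Seq2: 8
  Seq1 vs Seq3: 2
  Seq1 vs Seq4: 7
  Seq1 vs Seq5: 7
  Seq2 vs Seq3: 9
  Seq2 vs Seq4: 11
  Seq2 vs Seq5: 12
  Seq3 vs Seq4: 8
  Seq3 vs Seq5: 9
  Seq4 vs Seq5: 9
The smallest is 2, between Seq1 and Seq3.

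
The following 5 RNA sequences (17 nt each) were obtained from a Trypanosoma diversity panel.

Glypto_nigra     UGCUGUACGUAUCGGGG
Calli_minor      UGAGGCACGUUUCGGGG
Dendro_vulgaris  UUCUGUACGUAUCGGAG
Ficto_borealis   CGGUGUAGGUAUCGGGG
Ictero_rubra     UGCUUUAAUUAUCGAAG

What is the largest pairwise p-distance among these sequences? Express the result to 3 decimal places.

0.529

Pairwise Hamming distances:
  Glypto_nigra vs Calli_minor: 4
  Glypto_nigra vs Dendro_vulgaris: 2
  Glypto_nigra vs Ficto_borealis: 3
  Glypto_nigra vs Ictero_rubra: 5
  Calli_minor vs Dendro_vulgaris: 6
  Calli_minor vs Ficto_borealis: 6
  Calli_minor vs Ictero_rubra: 9
  Dendro_vulgaris vs Ficto_borealis: 5
  Dendro_vulgaris vs Ictero_rubra: 5
  Ficto_borealis vs Ictero_rubra: 7
The largest is 9 mismatches, between Calli_minor and Ictero_rubra; p = 9/17 = 0.529.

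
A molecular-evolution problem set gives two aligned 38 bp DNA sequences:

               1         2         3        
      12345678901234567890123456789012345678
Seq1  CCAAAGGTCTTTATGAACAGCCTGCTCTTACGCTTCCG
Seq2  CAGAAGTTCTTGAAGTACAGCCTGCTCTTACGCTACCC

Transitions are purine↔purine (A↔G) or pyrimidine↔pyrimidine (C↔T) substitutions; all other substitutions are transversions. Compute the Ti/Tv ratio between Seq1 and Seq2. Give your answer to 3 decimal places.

Differing sites — 2:C/A (Tv); 3:A/G (Ti); 7:G/T (Tv); 12:T/G (Tv); 14:T/A (Tv); 16:A/T (Tv); 35:T/A (Tv); 38:G/C (Tv).
Of the 8 differences, 1 transition and 7 transversions, so Ti/Tv = 1/7 = 0.143.

0.143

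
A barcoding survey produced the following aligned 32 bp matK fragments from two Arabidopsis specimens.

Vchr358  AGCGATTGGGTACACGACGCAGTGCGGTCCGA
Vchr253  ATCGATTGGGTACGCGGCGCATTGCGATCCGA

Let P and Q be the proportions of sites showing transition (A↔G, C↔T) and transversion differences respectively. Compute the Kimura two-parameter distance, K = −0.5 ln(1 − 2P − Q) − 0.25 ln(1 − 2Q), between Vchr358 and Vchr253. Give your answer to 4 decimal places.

Mismatches occur at site 2 (G/T, transversion), site 14 (A/G, transition), site 17 (A/G, transition), site 22 (G/T, transversion), site 27 (G/A, transition).
Of the 5 differences, 3 transitions and 2 transversions over 32 sites: P = 3/32 = 0.093750, Q = 2/32 = 0.062500.
d = −0.5·ln(0.750000) − 0.25·ln(0.875000) = −0.5·(-0.287682) − 0.25·(-0.133531) = 0.1772.

0.1772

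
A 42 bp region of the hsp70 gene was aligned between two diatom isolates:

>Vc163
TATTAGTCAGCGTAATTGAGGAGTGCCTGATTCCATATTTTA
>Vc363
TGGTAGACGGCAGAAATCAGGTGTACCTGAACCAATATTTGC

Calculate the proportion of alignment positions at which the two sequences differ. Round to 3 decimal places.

0.357

Differing sites — 2:A/G; 3:T/G; 7:T/A; 9:A/G; 12:G/A; 13:T/G; 16:T/A; 18:G/C; 22:A/T; 25:G/A; 31:T/A; 32:T/C; 34:C/A; 41:T/G; 42:A/C.
There are 15 differences over 42 sites, so p = 15/42 = 0.357.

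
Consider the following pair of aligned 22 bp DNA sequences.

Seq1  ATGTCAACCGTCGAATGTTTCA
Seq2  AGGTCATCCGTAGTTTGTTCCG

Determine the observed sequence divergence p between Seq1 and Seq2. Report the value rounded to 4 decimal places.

0.3182

The sequences differ at positions 2 (T/G), 7 (A/T), 12 (C/A), 14 (A/T), 15 (A/T), 20 (T/C), 22 (A/G).
There are 7 differences over 22 sites, so p = 7/22 = 0.3182.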